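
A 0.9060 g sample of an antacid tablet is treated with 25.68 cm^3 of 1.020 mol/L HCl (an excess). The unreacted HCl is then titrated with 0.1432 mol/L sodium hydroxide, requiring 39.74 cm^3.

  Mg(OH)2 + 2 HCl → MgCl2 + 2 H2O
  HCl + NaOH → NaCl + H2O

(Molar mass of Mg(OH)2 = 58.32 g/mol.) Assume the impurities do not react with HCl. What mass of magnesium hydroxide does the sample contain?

n(HCl) added = 0.02568 × 1.020 = 0.02619 mol
n(NaOH) used in back-titration = 0.03974 × 0.1432 = 5.691 × 10^-3 mol
n(HCl) left over = 5.691 × 10^-3 mol (1:1 ratio)
n(HCl) consumed by analyte = 0.02619 − 5.691 × 10^-3 = 0.02050 mol
From the 1:2 ratio, n(Mg(OH)2) = 1/2 × 0.02050 = 0.01025 mol
mass of Mg(OH)2 = 0.01025 × 58.32 = 0.5979 g

0.5979 g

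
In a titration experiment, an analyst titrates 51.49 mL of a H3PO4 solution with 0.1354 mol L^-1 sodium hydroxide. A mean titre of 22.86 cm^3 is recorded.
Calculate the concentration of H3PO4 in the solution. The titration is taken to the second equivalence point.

H3PO4 + 2 NaOH → Na2HPO4 + 2 H2O
n(NaOH) = 0.02286 L × 0.1354 mol/L = 3.095 × 10^-3 mol
From the 1:2 mole ratio, n(H3PO4) = 1/2 × 3.095 × 10^-3 = 1.548 × 10^-3 mol
[H3PO4] = 1.548 × 10^-3 mol / 0.05149 L = 0.03006 mol/L

0.03006 mol/L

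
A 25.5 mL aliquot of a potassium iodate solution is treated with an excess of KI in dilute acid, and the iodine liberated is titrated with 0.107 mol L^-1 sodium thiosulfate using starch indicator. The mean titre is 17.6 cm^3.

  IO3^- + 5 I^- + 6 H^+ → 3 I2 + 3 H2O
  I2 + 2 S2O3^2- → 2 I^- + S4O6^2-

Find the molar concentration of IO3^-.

n(S2O3^2-) = 0.0176 × 0.107 = 1.88 × 10^-3 mol
n(I2) = n(S2O3^2-)/2 = 9.42 × 10^-4 mol
From the 1:3 ratio, n(IO3^-) in the aliquot = 1/3 × 9.42 × 10^-4 = 3.14 × 10^-4 mol
[IO3^-] = 3.14 × 10^-4 / 0.0255 = 0.0123 mol/L

0.0123 mol/L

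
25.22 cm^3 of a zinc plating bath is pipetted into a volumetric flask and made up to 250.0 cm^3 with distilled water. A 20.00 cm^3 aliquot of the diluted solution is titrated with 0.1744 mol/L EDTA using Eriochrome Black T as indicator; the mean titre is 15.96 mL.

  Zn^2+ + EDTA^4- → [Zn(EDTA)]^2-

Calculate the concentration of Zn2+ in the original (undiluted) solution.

n(EDTA) = 0.01596 × 0.1744 = 2.783 × 10^-3 mol
n(Zn2+) in the aliquot = 2.783 × 10^-3 mol (1:1 ratio)
[Zn2+]_dilute = 2.783 × 10^-3 / 0.02000 = 0.1392 mol/L
Dilution factor = 250.0 / 25.22 = 9.913
[Zn2+]_stock = 0.1392 × 9.913 = 1.380 mol/L

1.380 mol/L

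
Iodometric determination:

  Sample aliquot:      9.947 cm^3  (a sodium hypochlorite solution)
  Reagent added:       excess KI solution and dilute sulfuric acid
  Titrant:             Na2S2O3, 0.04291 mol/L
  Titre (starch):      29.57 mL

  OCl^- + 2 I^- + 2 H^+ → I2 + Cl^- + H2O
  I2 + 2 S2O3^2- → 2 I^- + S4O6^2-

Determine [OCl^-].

0.06378 mol/L

n(S2O3^2-) = 0.02957 × 0.04291 = 1.269 × 10^-3 mol
n(I2) = n(S2O3^2-)/2 = 6.344 × 10^-4 mol
n(OCl^-) in the aliquot = 6.344 × 10^-4 mol (1:1 ratio)
[OCl^-] = 6.344 × 10^-4 / 0.009947 = 0.06378 mol/L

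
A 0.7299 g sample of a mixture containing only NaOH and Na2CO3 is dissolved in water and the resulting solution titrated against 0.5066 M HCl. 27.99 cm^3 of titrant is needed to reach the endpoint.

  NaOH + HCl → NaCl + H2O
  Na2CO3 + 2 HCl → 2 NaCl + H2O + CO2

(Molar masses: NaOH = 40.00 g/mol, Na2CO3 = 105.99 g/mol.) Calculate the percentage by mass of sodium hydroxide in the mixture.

9.090 %

n(HCl) = 0.02799 × 0.5066 = 0.01418 mol
Let x = n(NaOH), y = n(Na2CO3).
Titrant: 1x + 2y = 0.01418;  mass: 40.00x + 105.99y = 0.7299
Solving, x = 1.659 × 10^-3 mol, y = 6.261 × 10^-3 mol
mass of NaOH = 1.659 × 10^-3 × 40.00 = 0.06635 g
% NaOH = 0.06635 / 0.7299 × 100 = 9.090 %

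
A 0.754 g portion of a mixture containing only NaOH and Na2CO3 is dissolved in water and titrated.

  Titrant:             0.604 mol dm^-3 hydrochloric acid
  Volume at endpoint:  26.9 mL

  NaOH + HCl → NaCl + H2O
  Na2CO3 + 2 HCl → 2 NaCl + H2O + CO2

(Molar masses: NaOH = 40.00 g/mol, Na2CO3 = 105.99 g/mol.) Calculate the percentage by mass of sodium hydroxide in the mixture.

43.7 %

n(HCl) = 0.0269 × 0.604 = 0.0162 mol
Let x = n(NaOH), y = n(Na2CO3).
Titrant: 1x + 2y = 0.0162;  mass: 40.00x + 105.99y = 0.754
Solving, x = 8.24 × 10^-3 mol, y = 4.01 × 10^-3 mol
mass of NaOH = 8.24 × 10^-3 × 40.00 = 0.329 g
% NaOH = 0.329 / 0.754 × 100 = 43.7 %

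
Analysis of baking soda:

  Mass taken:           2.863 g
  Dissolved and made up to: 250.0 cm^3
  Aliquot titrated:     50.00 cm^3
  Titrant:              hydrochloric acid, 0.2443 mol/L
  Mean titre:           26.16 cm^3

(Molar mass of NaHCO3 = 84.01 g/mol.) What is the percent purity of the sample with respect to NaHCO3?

93.77 %

NaHCO3 + HCl → NaCl + H2O + CO2
n(HCl) per titration = 0.02616 × 0.2443 = 6.391 × 10^-3 mol
n(NaHCO3) in each aliquot = 6.391 × 10^-3 mol (1:1 ratio)
n(NaHCO3) in the whole flask = 6.391 × 10^-3 × 250.0/50.00 = 0.03195 mol
mass of NaHCO3 = 0.03195 × 84.01 = 2.684 g
% NaHCO3 = 2.684 / 2.863 × 100 = 93.77 %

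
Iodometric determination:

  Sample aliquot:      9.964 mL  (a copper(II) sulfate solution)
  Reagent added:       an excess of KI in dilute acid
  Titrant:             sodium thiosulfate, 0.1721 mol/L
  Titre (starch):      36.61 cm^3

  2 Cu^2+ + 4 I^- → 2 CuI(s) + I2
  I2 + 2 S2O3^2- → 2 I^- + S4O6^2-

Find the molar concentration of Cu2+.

n(S2O3^2-) = 0.03661 × 0.1721 = 6.301 × 10^-3 mol
n(I2) = n(S2O3^2-)/2 = 3.150 × 10^-3 mol
From the 2:1 ratio, n(Cu2+) in the aliquot = 2/1 × 3.150 × 10^-3 = 6.301 × 10^-3 mol
[Cu2+] = 6.301 × 10^-3 / 0.009964 = 0.6323 mol/L

0.6323 mol/L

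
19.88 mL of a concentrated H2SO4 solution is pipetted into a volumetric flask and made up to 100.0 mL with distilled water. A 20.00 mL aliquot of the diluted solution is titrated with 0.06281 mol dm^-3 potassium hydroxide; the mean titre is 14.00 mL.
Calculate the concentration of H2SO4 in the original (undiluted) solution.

H2SO4 + 2 KOH → K2SO4 + 2 H2O
n(KOH) = 0.01400 × 0.06281 = 8.793 × 10^-4 mol
From the 1:2 ratio, n(H2SO4) in the aliquot = 1/2 × 8.793 × 10^-4 = 4.397 × 10^-4 mol
[H2SO4]_dilute = 4.397 × 10^-4 / 0.02000 = 0.02198 mol/L
Dilution factor = 100.0 / 19.88 = 5.030
[H2SO4]_stock = 0.02198 × 5.030 = 0.1106 mol/L

0.1106 mol/L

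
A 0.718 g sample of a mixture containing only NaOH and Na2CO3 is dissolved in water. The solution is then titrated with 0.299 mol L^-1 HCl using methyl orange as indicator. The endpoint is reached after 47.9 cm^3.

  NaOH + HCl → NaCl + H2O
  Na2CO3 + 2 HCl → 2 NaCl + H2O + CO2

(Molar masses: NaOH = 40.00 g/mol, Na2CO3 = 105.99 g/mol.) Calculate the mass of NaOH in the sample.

0.126 g

n(HCl) = 0.0479 × 0.299 = 0.0143 mol
Let x = n(NaOH), y = n(Na2CO3).
Titrant: 1x + 2y = 0.0143;  mass: 40.00x + 105.99y = 0.718
Solving, x = 3.16 × 10^-3 mol, y = 5.58 × 10^-3 mol
mass of NaOH = 3.16 × 10^-3 × 40.00 = 0.126 g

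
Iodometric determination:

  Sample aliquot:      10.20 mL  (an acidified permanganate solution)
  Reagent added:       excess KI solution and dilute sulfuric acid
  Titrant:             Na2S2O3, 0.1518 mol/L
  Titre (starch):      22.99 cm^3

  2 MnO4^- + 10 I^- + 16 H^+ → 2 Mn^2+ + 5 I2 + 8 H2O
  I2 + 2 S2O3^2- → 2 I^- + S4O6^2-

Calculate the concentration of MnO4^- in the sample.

n(S2O3^2-) = 0.02299 × 0.1518 = 3.490 × 10^-3 mol
n(I2) = n(S2O3^2-)/2 = 1.745 × 10^-3 mol
From the 2:5 ratio, n(MnO4^-) in the aliquot = 2/5 × 1.745 × 10^-3 = 6.980 × 10^-4 mol
[MnO4^-] = 6.980 × 10^-4 / 0.01020 = 0.06843 mol/L

0.06843 mol/L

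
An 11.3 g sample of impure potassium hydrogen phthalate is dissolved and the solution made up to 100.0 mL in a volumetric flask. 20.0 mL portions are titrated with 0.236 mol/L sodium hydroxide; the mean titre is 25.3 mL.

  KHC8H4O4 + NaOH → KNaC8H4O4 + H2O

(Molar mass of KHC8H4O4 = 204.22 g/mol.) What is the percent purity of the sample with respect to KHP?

n(NaOH) per titration = 0.0253 × 0.236 = 5.97 × 10^-3 mol
n(KHC8H4O4) in each aliquot = 5.97 × 10^-3 mol (1:1 ratio)
n(KHC8H4O4) in the whole flask = 5.97 × 10^-3 × 100.0/20.0 = 0.0299 mol
mass of KHC8H4O4 = 0.0299 × 204.22 = 6.10 g
% KHC8H4O4 = 6.10 / 11.3 × 100 = 54.0 %

54.0 %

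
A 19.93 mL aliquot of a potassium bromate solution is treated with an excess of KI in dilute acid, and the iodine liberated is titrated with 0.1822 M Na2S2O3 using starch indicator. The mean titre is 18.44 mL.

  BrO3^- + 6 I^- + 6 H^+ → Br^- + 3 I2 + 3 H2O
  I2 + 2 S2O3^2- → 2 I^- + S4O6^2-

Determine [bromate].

n(S2O3^2-) = 0.01844 × 0.1822 = 3.360 × 10^-3 mol
n(I2) = n(S2O3^2-)/2 = 1.680 × 10^-3 mol
From the 1:3 ratio, n(BrO3^-) in the aliquot = 1/3 × 1.680 × 10^-3 = 5.600 × 10^-4 mol
[BrO3^-] = 5.600 × 10^-4 / 0.01993 = 0.02810 mol/L

0.02810 M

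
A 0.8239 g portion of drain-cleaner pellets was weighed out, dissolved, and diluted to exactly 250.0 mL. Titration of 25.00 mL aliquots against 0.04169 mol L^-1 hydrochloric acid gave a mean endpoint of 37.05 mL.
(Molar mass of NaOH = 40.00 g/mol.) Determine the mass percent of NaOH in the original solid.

NaOH + HCl → NaCl + H2O
n(HCl) per titration = 0.03705 × 0.04169 = 1.545 × 10^-3 mol
n(NaOH) in each aliquot = 1.545 × 10^-3 mol (1:1 ratio)
n(NaOH) in the whole flask = 1.545 × 10^-3 × 250.0/25.00 = 0.01545 mol
mass of NaOH = 0.01545 × 40.00 = 0.6178 g
% NaOH = 0.6178 / 0.8239 × 100 = 74.99 %

74.99 %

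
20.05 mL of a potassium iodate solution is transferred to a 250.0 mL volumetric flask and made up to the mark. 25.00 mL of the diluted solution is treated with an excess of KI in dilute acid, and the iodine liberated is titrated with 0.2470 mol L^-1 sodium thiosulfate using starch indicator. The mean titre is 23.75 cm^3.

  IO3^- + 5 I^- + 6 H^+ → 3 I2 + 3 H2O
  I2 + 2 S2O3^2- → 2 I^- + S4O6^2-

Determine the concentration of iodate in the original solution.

n(S2O3^2-) = 0.02375 × 0.2470 = 5.866 × 10^-3 mol
n(I2) = n(S2O3^2-)/2 = 2.933 × 10^-3 mol
From the 1:3 ratio, n(IO3^-) in the aliquot = 1/3 × 2.933 × 10^-3 = 9.777 × 10^-4 mol
[IO3^-]_dilute = 9.777 × 10^-4 / 0.02500 = 0.03911 mol/L
[IO3^-]_original = 0.03911 × 250.0/20.05 = 0.4876 mol/L

0.4876 mol/L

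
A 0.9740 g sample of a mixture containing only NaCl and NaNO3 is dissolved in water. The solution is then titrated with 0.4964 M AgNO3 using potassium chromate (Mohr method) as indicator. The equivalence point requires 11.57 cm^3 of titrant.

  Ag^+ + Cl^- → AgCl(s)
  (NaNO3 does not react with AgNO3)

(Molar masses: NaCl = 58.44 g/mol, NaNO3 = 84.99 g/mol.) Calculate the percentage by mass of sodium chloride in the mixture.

34.46 %

n(AgNO3) = 0.01157 × 0.4964 = 5.743 × 10^-3 mol
Let x = n(NaCl), y = n(NaNO3).
Titrant: 1x = 5.743 × 10^-3;  mass: 58.44x + 84.99y = 0.9740
Solving, x = 5.743 × 10^-3 mol, y = 7.511 × 10^-3 mol
mass of NaCl = 5.743 × 10^-3 × 58.44 = 0.3356 g
% NaCl = 0.3356 / 0.9740 × 100 = 34.46 %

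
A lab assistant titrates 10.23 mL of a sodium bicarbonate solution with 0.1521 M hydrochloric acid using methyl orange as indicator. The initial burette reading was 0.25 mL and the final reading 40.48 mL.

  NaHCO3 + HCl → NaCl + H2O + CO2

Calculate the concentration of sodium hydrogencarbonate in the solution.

n(HCl) = 0.04023 L × 0.1521 mol/L = 6.119 × 10^-3 mol
n(NaHCO3) = 6.119 × 10^-3 mol (1:1 mole ratio)
[NaHCO3] = 6.119 × 10^-3 mol / 0.01023 L = 0.5981 mol/L

0.5981 M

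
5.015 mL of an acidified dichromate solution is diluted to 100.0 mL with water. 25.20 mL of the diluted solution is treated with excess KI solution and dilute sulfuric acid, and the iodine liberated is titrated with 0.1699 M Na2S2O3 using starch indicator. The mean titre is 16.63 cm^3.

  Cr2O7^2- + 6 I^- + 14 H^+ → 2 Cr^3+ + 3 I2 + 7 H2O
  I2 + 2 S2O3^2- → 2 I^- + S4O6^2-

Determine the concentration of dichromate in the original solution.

0.3726 M

n(S2O3^2-) = 0.01663 × 0.1699 = 2.825 × 10^-3 mol
n(I2) = n(S2O3^2-)/2 = 1.413 × 10^-3 mol
From the 1:3 ratio, n(Cr2O7^2-) in the aliquot = 1/3 × 1.413 × 10^-3 = 4.709 × 10^-4 mol
[Cr2O7^2-]_dilute = 4.709 × 10^-4 / 0.02520 = 0.01869 mol/L
[Cr2O7^2-]_original = 0.01869 × 100.0/5.015 = 0.3726 mol/L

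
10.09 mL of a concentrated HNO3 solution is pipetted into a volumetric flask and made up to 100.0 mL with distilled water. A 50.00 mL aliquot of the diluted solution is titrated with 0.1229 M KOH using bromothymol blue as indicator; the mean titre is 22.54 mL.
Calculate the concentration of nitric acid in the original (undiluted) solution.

HNO3 + KOH → KNO3 + H2O
n(KOH) = 0.02254 × 0.1229 = 2.770 × 10^-3 mol
n(HNO3) in the aliquot = 2.770 × 10^-3 mol (1:1 ratio)
[HNO3]_dilute = 2.770 × 10^-3 / 0.05000 = 0.05540 mol/L
Dilution factor = 100.0 / 10.09 = 9.911
[HNO3]_stock = 0.05540 × 9.911 = 0.5491 mol/L

0.5491 M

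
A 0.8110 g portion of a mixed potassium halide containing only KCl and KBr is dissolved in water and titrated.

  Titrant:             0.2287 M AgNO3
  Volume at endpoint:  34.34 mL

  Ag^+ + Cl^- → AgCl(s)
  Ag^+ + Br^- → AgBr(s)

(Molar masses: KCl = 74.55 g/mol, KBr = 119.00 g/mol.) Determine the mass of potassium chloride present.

n(AgNO3) = 0.03434 × 0.2287 = 7.854 × 10^-3 mol
Let x = n(KCl), y = n(KBr).
Titrant: 1x + 1y = 7.854 × 10^-3;  mass: 74.55x + 119.00y = 0.8110
Solving, x = 2.780 × 10^-3 mol, y = 5.074 × 10^-3 mol
mass of KCl = 2.780 × 10^-3 × 74.55 = 0.2073 g

0.2073 g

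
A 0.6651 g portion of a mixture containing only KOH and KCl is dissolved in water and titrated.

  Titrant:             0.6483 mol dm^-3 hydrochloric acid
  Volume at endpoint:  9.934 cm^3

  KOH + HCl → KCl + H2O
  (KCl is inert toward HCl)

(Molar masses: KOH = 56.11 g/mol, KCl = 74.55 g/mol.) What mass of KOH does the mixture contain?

0.3614 g

n(HCl) = 0.009934 × 0.6483 = 6.440 × 10^-3 mol
Let x = n(KOH), y = n(KCl).
Titrant: 1x = 6.440 × 10^-3;  mass: 56.11x + 74.55y = 0.6651
Solving, x = 6.440 × 10^-3 mol, y = 4.074 × 10^-3 mol
mass of KOH = 6.440 × 10^-3 × 56.11 = 0.3614 g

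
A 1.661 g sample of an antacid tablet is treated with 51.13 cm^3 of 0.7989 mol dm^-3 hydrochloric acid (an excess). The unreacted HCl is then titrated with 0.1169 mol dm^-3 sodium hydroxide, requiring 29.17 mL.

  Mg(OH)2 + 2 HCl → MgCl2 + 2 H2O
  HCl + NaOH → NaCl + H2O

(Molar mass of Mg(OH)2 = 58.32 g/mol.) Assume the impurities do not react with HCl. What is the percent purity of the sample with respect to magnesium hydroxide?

65.72 %

n(HCl) added = 0.05113 × 0.7989 = 0.04085 mol
n(NaOH) used in back-titration = 0.02917 × 0.1169 = 3.410 × 10^-3 mol
n(HCl) left over = 3.410 × 10^-3 mol (1:1 ratio)
n(HCl) consumed by analyte = 0.04085 − 3.410 × 10^-3 = 0.03744 mol
From the 1:2 ratio, n(Mg(OH)2) = 1/2 × 0.03744 = 0.01872 mol
mass of Mg(OH)2 = 0.01872 × 58.32 = 1.092 g
% Mg(OH)2 = 1.092 / 1.661 × 100 = 65.72 %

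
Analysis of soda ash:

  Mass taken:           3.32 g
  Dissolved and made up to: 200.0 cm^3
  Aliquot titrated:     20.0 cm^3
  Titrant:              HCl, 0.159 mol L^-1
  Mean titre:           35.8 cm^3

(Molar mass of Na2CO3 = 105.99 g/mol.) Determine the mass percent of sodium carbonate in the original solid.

90.9 %

Na2CO3 + 2 HCl → 2 NaCl + H2O + CO2
n(HCl) per titration = 0.0358 × 0.159 = 5.69 × 10^-3 mol
From the 1:2 ratio, n(Na2CO3) in each aliquot = 1/2 × 5.69 × 10^-3 = 2.85 × 10^-3 mol
n(Na2CO3) in the whole flask = 2.85 × 10^-3 × 200.0/20.0 = 0.0285 mol
mass of Na2CO3 = 0.0285 × 105.99 = 3.02 g
% Na2CO3 = 3.02 / 3.32 × 100 = 90.9 %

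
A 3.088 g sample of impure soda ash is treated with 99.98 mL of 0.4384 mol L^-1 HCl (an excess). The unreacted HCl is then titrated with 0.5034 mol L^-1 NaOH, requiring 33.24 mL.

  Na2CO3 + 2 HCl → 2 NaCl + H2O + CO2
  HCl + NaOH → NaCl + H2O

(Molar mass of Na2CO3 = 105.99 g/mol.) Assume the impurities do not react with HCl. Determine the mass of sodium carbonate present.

1.436 g

n(HCl) added = 0.09998 × 0.4384 = 0.04383 mol
n(NaOH) used in back-titration = 0.03324 × 0.5034 = 0.01673 mol
n(HCl) left over = 0.01673 mol (1:1 ratio)
n(HCl) consumed by analyte = 0.04383 − 0.01673 = 0.02710 mol
From the 1:2 ratio, n(Na2CO3) = 1/2 × 0.02710 = 0.01355 mol
mass of Na2CO3 = 0.01355 × 105.99 = 1.436 g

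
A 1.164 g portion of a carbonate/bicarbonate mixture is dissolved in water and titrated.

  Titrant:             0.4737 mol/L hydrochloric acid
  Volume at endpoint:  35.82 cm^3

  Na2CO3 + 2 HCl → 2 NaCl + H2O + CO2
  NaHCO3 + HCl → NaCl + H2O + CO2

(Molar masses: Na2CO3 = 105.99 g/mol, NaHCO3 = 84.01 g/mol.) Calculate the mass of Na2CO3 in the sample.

n(HCl) = 0.03582 × 0.4737 = 0.01697 mol
Let x = n(Na2CO3), y = n(NaHCO3).
Titrant: 2x + 1y = 0.01697;  mass: 105.99x + 84.01y = 1.164
Solving, x = 4.215 × 10^-3 mol, y = 8.537 × 10^-3 mol
mass of Na2CO3 = 4.215 × 10^-3 × 105.99 = 0.4468 g

0.4468 g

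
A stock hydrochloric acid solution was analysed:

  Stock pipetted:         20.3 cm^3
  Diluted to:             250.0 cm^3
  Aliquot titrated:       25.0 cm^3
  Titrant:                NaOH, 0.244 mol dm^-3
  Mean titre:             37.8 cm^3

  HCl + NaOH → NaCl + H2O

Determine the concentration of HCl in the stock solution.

4.54 mol/L

n(NaOH) = 0.0378 × 0.244 = 9.22 × 10^-3 mol
n(HCl) in the aliquot = 9.22 × 10^-3 mol (1:1 ratio)
[HCl]_dilute = 9.22 × 10^-3 / 0.0250 = 0.369 mol/L
Dilution factor = 250.0 / 20.3 = 12.32
[HCl]_stock = 0.369 × 12.32 = 4.54 mol/L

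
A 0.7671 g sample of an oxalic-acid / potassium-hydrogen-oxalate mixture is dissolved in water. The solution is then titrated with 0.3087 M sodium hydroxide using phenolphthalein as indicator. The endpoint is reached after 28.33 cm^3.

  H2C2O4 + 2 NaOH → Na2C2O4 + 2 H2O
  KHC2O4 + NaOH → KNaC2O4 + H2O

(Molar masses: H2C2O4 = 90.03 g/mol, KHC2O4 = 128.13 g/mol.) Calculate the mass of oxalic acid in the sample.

0.1914 g

n(NaOH) = 0.02833 × 0.3087 = 8.745 × 10^-3 mol
Let x = n(H2C2O4), y = n(KHC2O4).
Titrant: 2x + 1y = 8.745 × 10^-3;  mass: 90.03x + 128.13y = 0.7671
Solving, x = 2.126 × 10^-3 mol, y = 4.493 × 10^-3 mol
mass of H2C2O4 = 2.126 × 10^-3 × 90.03 = 0.1914 g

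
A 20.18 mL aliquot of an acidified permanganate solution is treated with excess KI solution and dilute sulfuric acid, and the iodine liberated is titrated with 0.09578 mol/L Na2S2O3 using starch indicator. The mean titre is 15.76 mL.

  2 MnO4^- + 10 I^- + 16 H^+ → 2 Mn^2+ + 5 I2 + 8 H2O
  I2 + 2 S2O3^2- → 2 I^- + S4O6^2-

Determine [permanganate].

n(S2O3^2-) = 0.01576 × 0.09578 = 1.509 × 10^-3 mol
n(I2) = n(S2O3^2-)/2 = 7.547 × 10^-4 mol
From the 2:5 ratio, n(MnO4^-) in the aliquot = 2/5 × 7.547 × 10^-4 = 3.019 × 10^-4 mol
[MnO4^-] = 3.019 × 10^-4 / 0.02018 = 0.01496 mol/L

0.01496 mol/L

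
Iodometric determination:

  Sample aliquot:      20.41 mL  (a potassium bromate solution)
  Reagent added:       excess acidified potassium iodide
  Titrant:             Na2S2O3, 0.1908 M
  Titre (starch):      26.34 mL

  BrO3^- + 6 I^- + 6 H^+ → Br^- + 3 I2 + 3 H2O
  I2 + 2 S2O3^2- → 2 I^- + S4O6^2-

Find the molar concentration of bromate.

0.04104 M

n(S2O3^2-) = 0.02634 × 0.1908 = 5.026 × 10^-3 mol
n(I2) = n(S2O3^2-)/2 = 2.513 × 10^-3 mol
From the 1:3 ratio, n(BrO3^-) in the aliquot = 1/3 × 2.513 × 10^-3 = 8.376 × 10^-4 mol
[BrO3^-] = 8.376 × 10^-4 / 0.02041 = 0.04104 mol/L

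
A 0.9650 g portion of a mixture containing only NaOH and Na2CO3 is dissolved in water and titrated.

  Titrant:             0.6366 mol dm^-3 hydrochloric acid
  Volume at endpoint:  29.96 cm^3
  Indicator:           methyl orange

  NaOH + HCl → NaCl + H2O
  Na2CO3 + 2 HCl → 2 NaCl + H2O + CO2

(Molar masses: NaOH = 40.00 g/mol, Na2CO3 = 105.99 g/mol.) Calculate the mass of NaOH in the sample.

0.1408 g

n(HCl) = 0.02996 × 0.6366 = 0.01907 mol
Let x = n(NaOH), y = n(Na2CO3).
Titrant: 1x + 2y = 0.01907;  mass: 40.00x + 105.99y = 0.9650
Solving, x = 3.521 × 10^-3 mol, y = 7.776 × 10^-3 mol
mass of NaOH = 3.521 × 10^-3 × 40.00 = 0.1408 g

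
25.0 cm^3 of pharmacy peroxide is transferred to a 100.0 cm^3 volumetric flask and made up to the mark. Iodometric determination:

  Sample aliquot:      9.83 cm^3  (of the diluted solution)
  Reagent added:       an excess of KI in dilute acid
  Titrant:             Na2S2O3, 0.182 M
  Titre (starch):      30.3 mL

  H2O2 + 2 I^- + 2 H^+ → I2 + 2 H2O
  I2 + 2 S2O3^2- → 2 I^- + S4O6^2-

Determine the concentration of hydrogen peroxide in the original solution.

1.12 M

n(S2O3^2-) = 0.0303 × 0.182 = 5.51 × 10^-3 mol
n(I2) = n(S2O3^2-)/2 = 2.76 × 10^-3 mol
n(H2O2) in the aliquot = 2.76 × 10^-3 mol (1:1 ratio)
[H2O2]_dilute = 2.76 × 10^-3 / 0.00983 = 0.280 mol/L
[H2O2]_original = 0.280 × 100.0/25.0 = 1.12 mol/L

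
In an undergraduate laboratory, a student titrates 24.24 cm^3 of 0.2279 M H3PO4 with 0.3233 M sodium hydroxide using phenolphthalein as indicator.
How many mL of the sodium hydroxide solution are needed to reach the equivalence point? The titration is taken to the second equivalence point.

H3PO4 + 2 NaOH → Na2HPO4 + 2 H2O
n(H3PO4) = 0.02424 L × 0.2279 mol/L = 5.524 × 10^-3 mol
From the 2:1 stoichiometry, n(NaOH) = 2/1 × 5.524 × 10^-3 = 0.01105 mol
V(NaOH) = 0.01105 mol / 0.3233 mol/L = 0.03417 L = 34.17 mL

34.17 mL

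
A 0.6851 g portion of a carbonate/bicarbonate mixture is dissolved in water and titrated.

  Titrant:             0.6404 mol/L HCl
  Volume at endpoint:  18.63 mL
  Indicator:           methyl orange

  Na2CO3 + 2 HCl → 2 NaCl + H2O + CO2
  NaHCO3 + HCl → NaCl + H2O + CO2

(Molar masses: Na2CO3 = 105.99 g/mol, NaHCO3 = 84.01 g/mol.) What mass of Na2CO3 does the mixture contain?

n(HCl) = 0.01863 × 0.6404 = 0.01193 mol
Let x = n(Na2CO3), y = n(NaHCO3).
Titrant: 2x + 1y = 0.01193;  mass: 105.99x + 84.01y = 0.6851
Solving, x = 5.114 × 10^-3 mol, y = 1.704 × 10^-3 mol
mass of Na2CO3 = 5.114 × 10^-3 × 105.99 = 0.5420 g

0.5420 g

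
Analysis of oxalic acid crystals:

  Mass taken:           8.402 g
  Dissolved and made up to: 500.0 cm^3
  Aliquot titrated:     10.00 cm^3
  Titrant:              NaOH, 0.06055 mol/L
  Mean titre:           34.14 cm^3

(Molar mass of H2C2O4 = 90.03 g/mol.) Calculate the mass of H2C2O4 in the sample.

4.653 g

H2C2O4 + 2 NaOH → Na2C2O4 + 2 H2O
n(NaOH) per titration = 0.03414 × 0.06055 = 2.067 × 10^-3 mol
From the 1:2 ratio, n(H2C2O4) in each aliquot = 1/2 × 2.067 × 10^-3 = 1.034 × 10^-3 mol
n(H2C2O4) in the whole flask = 1.034 × 10^-3 × 500.0/10.00 = 0.05168 mol
mass of H2C2O4 = 0.05168 × 90.03 = 4.653 g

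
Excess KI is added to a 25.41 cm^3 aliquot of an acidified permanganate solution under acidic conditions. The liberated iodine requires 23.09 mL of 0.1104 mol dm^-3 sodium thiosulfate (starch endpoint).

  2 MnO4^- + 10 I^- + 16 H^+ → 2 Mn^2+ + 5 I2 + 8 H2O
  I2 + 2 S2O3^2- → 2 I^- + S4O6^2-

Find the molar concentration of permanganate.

n(S2O3^2-) = 0.02309 × 0.1104 = 2.549 × 10^-3 mol
n(I2) = n(S2O3^2-)/2 = 1.275 × 10^-3 mol
From the 2:5 ratio, n(MnO4^-) in the aliquot = 2/5 × 1.275 × 10^-3 = 5.098 × 10^-4 mol
[MnO4^-] = 5.098 × 10^-4 / 0.02541 = 0.02006 mol/L

0.02006 mol/L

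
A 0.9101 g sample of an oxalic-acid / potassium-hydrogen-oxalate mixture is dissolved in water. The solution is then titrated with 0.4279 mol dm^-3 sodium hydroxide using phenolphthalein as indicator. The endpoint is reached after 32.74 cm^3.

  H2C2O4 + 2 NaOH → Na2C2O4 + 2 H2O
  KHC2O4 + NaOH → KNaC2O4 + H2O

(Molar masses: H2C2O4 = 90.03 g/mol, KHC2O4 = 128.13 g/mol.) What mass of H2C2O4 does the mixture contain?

n(NaOH) = 0.03274 × 0.4279 = 0.01401 mol
Let x = n(H2C2O4), y = n(KHC2O4).
Titrant: 2x + 1y = 0.01401;  mass: 90.03x + 128.13y = 0.9101
Solving, x = 5.324 × 10^-3 mol, y = 3.362 × 10^-3 mol
mass of H2C2O4 = 5.324 × 10^-3 × 90.03 = 0.4793 g

0.4793 g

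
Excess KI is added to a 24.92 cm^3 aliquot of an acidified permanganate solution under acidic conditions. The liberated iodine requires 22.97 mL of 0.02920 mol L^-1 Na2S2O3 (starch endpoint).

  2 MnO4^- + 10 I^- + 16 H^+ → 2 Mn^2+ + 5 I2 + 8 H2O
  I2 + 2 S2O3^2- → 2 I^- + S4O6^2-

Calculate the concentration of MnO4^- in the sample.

0.005383 mol/L

n(S2O3^2-) = 0.02297 × 0.02920 = 6.707 × 10^-4 mol
n(I2) = n(S2O3^2-)/2 = 3.354 × 10^-4 mol
From the 2:5 ratio, n(MnO4^-) in the aliquot = 2/5 × 3.354 × 10^-4 = 1.341 × 10^-4 mol
[MnO4^-] = 1.341 × 10^-4 / 0.02492 = 0.005383 mol/L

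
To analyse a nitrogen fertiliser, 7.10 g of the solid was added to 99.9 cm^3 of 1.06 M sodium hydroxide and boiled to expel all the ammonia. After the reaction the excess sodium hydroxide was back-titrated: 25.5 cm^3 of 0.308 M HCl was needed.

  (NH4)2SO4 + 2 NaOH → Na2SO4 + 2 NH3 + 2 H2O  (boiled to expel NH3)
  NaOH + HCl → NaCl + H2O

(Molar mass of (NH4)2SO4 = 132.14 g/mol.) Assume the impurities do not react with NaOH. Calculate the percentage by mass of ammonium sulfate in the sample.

n(NaOH) added = 0.0999 × 1.06 = 0.106 mol
n(HCl) used in back-titration = 0.0255 × 0.308 = 7.85 × 10^-3 mol
n(NaOH) left over = 7.85 × 10^-3 mol (1:1 ratio)
n(NaOH) consumed by analyte = 0.106 − 7.85 × 10^-3 = 0.0980 mol
From the 1:2 ratio, n((NH4)2SO4) = 1/2 × 0.0980 = 0.0490 mol
mass of (NH4)2SO4 = 0.0490 × 132.14 = 6.48 g
% (NH4)2SO4 = 6.48 / 7.10 × 100 = 91.2 %

91.2 %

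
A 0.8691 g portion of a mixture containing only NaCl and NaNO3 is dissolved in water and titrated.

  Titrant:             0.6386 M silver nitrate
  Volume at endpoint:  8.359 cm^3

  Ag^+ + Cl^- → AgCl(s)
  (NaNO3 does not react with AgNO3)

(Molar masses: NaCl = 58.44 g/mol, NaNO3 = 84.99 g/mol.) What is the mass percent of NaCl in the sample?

n(AgNO3) = 0.008359 × 0.6386 = 5.338 × 10^-3 mol
Let x = n(NaCl), y = n(NaNO3).
Titrant: 1x = 5.338 × 10^-3;  mass: 58.44x + 84.99y = 0.8691
Solving, x = 5.338 × 10^-3 mol, y = 6.555 × 10^-3 mol
mass of NaCl = 5.338 × 10^-3 × 58.44 = 0.3120 g
% NaCl = 0.3120 / 0.8691 × 100 = 35.89 %

35.89 %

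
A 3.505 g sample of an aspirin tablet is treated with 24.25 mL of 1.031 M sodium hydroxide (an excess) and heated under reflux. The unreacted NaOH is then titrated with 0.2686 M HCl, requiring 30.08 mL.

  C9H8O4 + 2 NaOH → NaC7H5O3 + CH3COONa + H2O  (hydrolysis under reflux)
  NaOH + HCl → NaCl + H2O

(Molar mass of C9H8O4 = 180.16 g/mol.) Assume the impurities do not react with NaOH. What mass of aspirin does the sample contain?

1.524 g

n(NaOH) added = 0.02425 × 1.031 = 0.02500 mol
n(HCl) used in back-titration = 0.03008 × 0.2686 = 8.079 × 10^-3 mol
n(NaOH) left over = 8.079 × 10^-3 mol (1:1 ratio)
n(NaOH) consumed by analyte = 0.02500 − 8.079 × 10^-3 = 0.01692 mol
From the 1:2 ratio, n(C9H8O4) = 1/2 × 0.01692 = 8.461 × 10^-3 mol
mass of C9H8O4 = 8.461 × 10^-3 × 180.16 = 1.524 g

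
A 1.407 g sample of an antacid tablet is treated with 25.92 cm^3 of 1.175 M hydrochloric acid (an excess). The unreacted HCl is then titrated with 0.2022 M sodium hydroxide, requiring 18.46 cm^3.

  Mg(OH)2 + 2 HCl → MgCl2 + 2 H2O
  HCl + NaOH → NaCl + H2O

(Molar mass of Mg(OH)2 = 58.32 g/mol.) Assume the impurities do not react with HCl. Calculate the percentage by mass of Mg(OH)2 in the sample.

n(HCl) added = 0.02592 × 1.175 = 0.03046 mol
n(NaOH) used in back-titration = 0.01846 × 0.2022 = 3.733 × 10^-3 mol
n(HCl) left over = 3.733 × 10^-3 mol (1:1 ratio)
n(HCl) consumed by analyte = 0.03046 − 3.733 × 10^-3 = 0.02672 mol
From the 1:2 ratio, n(Mg(OH)2) = 1/2 × 0.02672 = 0.01336 mol
mass of Mg(OH)2 = 0.01336 × 58.32 = 0.7793 g
% Mg(OH)2 = 0.7793 / 1.407 × 100 = 55.38 %

55.38 %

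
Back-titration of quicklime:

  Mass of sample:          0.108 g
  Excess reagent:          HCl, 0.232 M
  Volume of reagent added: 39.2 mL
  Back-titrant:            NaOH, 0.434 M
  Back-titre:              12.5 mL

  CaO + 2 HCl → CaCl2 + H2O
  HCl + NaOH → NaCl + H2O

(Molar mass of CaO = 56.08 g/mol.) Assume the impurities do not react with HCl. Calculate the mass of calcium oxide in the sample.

n(HCl) added = 0.0392 × 0.232 = 9.09 × 10^-3 mol
n(NaOH) used in back-titration = 0.0125 × 0.434 = 5.42 × 10^-3 mol
n(HCl) left over = 5.42 × 10^-3 mol (1:1 ratio)
n(HCl) consumed by analyte = 9.09 × 10^-3 − 5.42 × 10^-3 = 3.67 × 10^-3 mol
From the 1:2 ratio, n(CaO) = 1/2 × 3.67 × 10^-3 = 1.83 × 10^-3 mol
mass of CaO = 1.83 × 10^-3 × 56.08 = 0.103 g

0.103 g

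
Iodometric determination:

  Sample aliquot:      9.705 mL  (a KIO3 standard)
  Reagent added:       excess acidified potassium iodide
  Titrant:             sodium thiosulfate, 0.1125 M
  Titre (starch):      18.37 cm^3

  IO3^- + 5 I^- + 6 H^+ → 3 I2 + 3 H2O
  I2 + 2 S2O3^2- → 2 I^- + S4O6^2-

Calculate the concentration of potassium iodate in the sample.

0.03549 M

n(S2O3^2-) = 0.01837 × 0.1125 = 2.067 × 10^-3 mol
n(I2) = n(S2O3^2-)/2 = 1.033 × 10^-3 mol
From the 1:3 ratio, n(IO3^-) in the aliquot = 1/3 × 1.033 × 10^-3 = 3.444 × 10^-4 mol
[IO3^-] = 3.444 × 10^-4 / 0.009705 = 0.03549 mol/L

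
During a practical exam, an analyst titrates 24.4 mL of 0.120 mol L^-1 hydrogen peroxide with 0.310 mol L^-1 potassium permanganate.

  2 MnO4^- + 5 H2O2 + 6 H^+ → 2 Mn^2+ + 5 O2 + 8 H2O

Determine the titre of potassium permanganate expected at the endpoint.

3.78 mL

n(H2O2) = 0.0244 L × 0.120 mol/L = 2.93 × 10^-3 mol
From the 2:5 stoichiometry, n(KMnO4) = 2/5 × 2.93 × 10^-3 = 1.17 × 10^-3 mol
V(KMnO4) = 1.17 × 10^-3 mol / 0.310 mol/L = 0.00378 L = 3.78 mL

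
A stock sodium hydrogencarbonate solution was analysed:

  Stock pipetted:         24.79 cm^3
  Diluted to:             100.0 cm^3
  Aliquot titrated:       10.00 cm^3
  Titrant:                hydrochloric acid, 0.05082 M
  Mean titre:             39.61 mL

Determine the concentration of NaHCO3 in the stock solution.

0.8120 M

NaHCO3 + HCl → NaCl + H2O + CO2
n(HCl) = 0.03961 × 0.05082 = 2.013 × 10^-3 mol
n(NaHCO3) in the aliquot = 2.013 × 10^-3 mol (1:1 ratio)
[NaHCO3]_dilute = 2.013 × 10^-3 / 0.01000 = 0.2013 mol/L
Dilution factor = 100.0 / 24.79 = 4.034
[NaHCO3]_stock = 0.2013 × 4.034 = 0.8120 mol/L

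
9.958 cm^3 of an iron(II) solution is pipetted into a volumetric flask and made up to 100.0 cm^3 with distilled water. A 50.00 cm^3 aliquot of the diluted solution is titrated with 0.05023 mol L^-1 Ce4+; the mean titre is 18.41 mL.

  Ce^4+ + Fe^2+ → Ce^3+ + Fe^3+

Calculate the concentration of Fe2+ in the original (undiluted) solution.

n(Ce4+) = 0.01841 × 0.05023 = 9.247 × 10^-4 mol
n(Fe2+) in the aliquot = 9.247 × 10^-4 mol (1:1 ratio)
[Fe2+]_dilute = 9.247 × 10^-4 / 0.05000 = 0.01849 mol/L
Dilution factor = 100.0 / 9.958 = 10.04
[Fe2+]_stock = 0.01849 × 10.04 = 0.1857 mol/L

0.1857 mol/L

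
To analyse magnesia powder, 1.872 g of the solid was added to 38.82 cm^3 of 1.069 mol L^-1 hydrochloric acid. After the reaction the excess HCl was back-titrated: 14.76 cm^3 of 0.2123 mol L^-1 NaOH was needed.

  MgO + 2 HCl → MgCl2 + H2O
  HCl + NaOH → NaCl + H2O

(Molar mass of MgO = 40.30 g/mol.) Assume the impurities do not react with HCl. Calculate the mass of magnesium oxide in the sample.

0.7731 g

n(HCl) added = 0.03882 × 1.069 = 0.04150 mol
n(NaOH) used in back-titration = 0.01476 × 0.2123 = 3.134 × 10^-3 mol
n(HCl) left over = 3.134 × 10^-3 mol (1:1 ratio)
n(HCl) consumed by analyte = 0.04150 − 3.134 × 10^-3 = 0.03837 mol
From the 1:2 ratio, n(MgO) = 1/2 × 0.03837 = 0.01918 mol
mass of MgO = 0.01918 × 40.30 = 0.7731 g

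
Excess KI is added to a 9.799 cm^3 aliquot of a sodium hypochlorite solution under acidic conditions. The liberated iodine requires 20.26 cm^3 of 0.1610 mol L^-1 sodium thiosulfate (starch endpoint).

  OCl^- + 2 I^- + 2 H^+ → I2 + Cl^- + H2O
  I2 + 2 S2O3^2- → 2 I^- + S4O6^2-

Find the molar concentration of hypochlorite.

n(S2O3^2-) = 0.02026 × 0.1610 = 3.262 × 10^-3 mol
n(I2) = n(S2O3^2-)/2 = 1.631 × 10^-3 mol
n(OCl^-) in the aliquot = 1.631 × 10^-3 mol (1:1 ratio)
[OCl^-] = 1.631 × 10^-3 / 0.009799 = 0.1664 mol/L

0.1664 mol/L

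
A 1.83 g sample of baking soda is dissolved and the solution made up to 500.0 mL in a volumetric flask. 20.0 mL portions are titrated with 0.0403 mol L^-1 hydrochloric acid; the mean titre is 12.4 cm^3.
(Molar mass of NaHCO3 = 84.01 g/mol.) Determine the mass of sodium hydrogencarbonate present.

NaHCO3 + HCl → NaCl + H2O + CO2
n(HCl) per titration = 0.0124 × 0.0403 = 5.00 × 10^-4 mol
n(NaHCO3) in each aliquot = 5.00 × 10^-4 mol (1:1 ratio)
n(NaHCO3) in the whole flask = 5.00 × 10^-4 × 500.0/20.0 = 0.0125 mol
mass of NaHCO3 = 0.0125 × 84.01 = 1.05 g

1.05 g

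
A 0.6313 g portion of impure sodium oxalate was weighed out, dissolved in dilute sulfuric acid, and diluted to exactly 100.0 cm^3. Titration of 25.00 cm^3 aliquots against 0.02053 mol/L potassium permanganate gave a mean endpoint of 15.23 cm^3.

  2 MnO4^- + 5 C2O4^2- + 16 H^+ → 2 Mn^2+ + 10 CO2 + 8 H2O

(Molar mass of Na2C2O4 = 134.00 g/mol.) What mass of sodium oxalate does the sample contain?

0.4190 g

n(KMnO4) per titration = 0.01523 × 0.02053 = 3.127 × 10^-4 mol
From the 5:2 ratio, n(Na2C2O4) in each aliquot = 5/2 × 3.127 × 10^-4 = 7.817 × 10^-4 mol
n(Na2C2O4) in the whole flask = 7.817 × 10^-4 × 100.0/25.00 = 3.127 × 10^-3 mol
mass of Na2C2O4 = 3.127 × 10^-3 × 134.00 = 0.4190 g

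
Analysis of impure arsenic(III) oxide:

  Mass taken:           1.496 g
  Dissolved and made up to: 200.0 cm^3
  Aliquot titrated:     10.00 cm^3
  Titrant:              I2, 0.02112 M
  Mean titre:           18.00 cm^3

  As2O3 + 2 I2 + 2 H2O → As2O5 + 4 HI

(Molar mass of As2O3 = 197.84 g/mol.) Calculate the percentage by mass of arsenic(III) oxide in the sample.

50.27 %

n(I2) per titration = 0.01800 × 0.02112 = 3.802 × 10^-4 mol
From the 1:2 ratio, n(As2O3) in each aliquot = 1/2 × 3.802 × 10^-4 = 1.901 × 10^-4 mol
n(As2O3) in the whole flask = 1.901 × 10^-4 × 200.0/10.00 = 3.802 × 10^-3 mol
mass of As2O3 = 3.802 × 10^-3 × 197.84 = 0.7521 g
% As2O3 = 0.7521 / 1.496 × 100 = 50.27 %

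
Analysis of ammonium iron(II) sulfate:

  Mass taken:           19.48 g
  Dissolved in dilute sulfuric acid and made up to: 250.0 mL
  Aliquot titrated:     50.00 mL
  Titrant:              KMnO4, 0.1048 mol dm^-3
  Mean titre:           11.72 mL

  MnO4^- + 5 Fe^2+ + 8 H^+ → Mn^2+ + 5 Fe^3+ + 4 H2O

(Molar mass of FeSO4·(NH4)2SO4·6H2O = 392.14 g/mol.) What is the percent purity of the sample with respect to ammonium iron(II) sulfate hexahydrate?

61.81 %

n(KMnO4) per titration = 0.01172 × 0.1048 = 1.228 × 10^-3 mol
From the 5:1 ratio, n(FeSO4·(NH4)2SO4·6H2O) in each aliquot = 5/1 × 1.228 × 10^-3 = 6.141 × 10^-3 mol
n(FeSO4·(NH4)2SO4·6H2O) in the whole flask = 6.141 × 10^-3 × 250.0/50.00 = 0.03071 mol
mass of FeSO4·(NH4)2SO4·6H2O = 0.03071 × 392.14 = 12.04 g
% FeSO4·(NH4)2SO4·6H2O = 12.04 / 19.48 × 100 = 61.81 %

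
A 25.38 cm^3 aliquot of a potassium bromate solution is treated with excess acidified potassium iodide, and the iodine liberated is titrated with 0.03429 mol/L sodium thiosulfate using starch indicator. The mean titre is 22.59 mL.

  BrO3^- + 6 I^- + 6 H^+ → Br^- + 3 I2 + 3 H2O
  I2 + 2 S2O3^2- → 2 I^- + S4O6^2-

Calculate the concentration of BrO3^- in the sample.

0.005087 mol/L

n(S2O3^2-) = 0.02259 × 0.03429 = 7.746 × 10^-4 mol
n(I2) = n(S2O3^2-)/2 = 3.873 × 10^-4 mol
From the 1:3 ratio, n(BrO3^-) in the aliquot = 1/3 × 3.873 × 10^-4 = 1.291 × 10^-4 mol
[BrO3^-] = 1.291 × 10^-4 / 0.02538 = 0.005087 mol/L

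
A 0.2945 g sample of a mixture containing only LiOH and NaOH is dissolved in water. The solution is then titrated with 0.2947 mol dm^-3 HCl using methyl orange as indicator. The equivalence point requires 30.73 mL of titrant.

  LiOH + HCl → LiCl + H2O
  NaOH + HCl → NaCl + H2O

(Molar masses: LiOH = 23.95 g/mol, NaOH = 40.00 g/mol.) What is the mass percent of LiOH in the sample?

34.33 %

n(HCl) = 0.03073 × 0.2947 = 9.056 × 10^-3 mol
Let x = n(LiOH), y = n(NaOH).
Titrant: 1x + 1y = 9.056 × 10^-3;  mass: 23.95x + 40.00y = 0.2945
Solving, x = 4.221 × 10^-3 mol, y = 4.835 × 10^-3 mol
mass of LiOH = 4.221 × 10^-3 × 23.95 = 0.1011 g
% LiOH = 0.1011 / 0.2945 × 100 = 34.33 %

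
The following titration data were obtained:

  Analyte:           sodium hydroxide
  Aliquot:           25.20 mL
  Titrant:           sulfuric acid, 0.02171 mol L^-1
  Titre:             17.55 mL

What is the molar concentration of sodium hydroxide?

2 NaOH + H2SO4 → Na2SO4 + 2 H2O
n(H2SO4) = 0.01755 L × 0.02171 mol/L = 3.810 × 10^-4 mol
From the 2:1 mole ratio, n(NaOH) = 2/1 × 3.810 × 10^-4 = 7.620 × 10^-4 mol
[NaOH] = 7.620 × 10^-4 mol / 0.02520 L = 0.03024 mol/L

0.03024 mol/L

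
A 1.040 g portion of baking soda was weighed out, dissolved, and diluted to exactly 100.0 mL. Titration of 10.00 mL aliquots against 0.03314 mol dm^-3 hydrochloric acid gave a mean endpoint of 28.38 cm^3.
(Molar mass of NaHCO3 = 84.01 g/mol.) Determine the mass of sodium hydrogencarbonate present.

NaHCO3 + HCl → NaCl + H2O + CO2
n(HCl) per titration = 0.02838 × 0.03314 = 9.405 × 10^-4 mol
n(NaHCO3) in each aliquot = 9.405 × 10^-4 mol (1:1 ratio)
n(NaHCO3) in the whole flask = 9.405 × 10^-4 × 100.0/10.00 = 9.405 × 10^-3 mol
mass of NaHCO3 = 9.405 × 10^-3 × 84.01 = 0.7901 g

0.7901 g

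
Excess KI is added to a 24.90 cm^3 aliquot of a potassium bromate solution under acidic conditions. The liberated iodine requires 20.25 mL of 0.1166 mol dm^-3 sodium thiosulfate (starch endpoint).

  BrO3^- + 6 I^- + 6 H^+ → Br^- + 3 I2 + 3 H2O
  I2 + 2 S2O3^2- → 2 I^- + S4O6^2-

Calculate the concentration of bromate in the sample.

n(S2O3^2-) = 0.02025 × 0.1166 = 2.361 × 10^-3 mol
n(I2) = n(S2O3^2-)/2 = 1.181 × 10^-3 mol
From the 1:3 ratio, n(BrO3^-) in the aliquot = 1/3 × 1.181 × 10^-3 = 3.935 × 10^-4 mol
[BrO3^-] = 3.935 × 10^-4 / 0.02490 = 0.01580 mol/L

0.01580 mol/L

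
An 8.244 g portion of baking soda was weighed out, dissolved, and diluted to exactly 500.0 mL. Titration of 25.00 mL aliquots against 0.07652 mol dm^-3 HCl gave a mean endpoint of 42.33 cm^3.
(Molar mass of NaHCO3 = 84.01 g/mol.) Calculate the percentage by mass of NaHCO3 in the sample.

NaHCO3 + HCl → NaCl + H2O + CO2
n(HCl) per titration = 0.04233 × 0.07652 = 3.239 × 10^-3 mol
n(NaHCO3) in each aliquot = 3.239 × 10^-3 mol (1:1 ratio)
n(NaHCO3) in the whole flask = 3.239 × 10^-3 × 500.0/25.00 = 0.06478 mol
mass of NaHCO3 = 0.06478 × 84.01 = 5.442 g
% NaHCO3 = 5.442 / 8.244 × 100 = 66.02 %

66.02 %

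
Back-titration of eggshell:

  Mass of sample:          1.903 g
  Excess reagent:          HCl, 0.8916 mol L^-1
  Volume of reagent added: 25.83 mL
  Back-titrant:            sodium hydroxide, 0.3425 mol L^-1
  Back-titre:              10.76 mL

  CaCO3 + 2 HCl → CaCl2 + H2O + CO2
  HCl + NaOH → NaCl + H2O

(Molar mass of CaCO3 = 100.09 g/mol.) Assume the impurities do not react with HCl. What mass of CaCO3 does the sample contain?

0.9681 g

n(HCl) added = 0.02583 × 0.8916 = 0.02303 mol
n(NaOH) used in back-titration = 0.01076 × 0.3425 = 3.685 × 10^-3 mol
n(HCl) left over = 3.685 × 10^-3 mol (1:1 ratio)
n(HCl) consumed by analyte = 0.02303 − 3.685 × 10^-3 = 0.01934 mol
From the 1:2 ratio, n(CaCO3) = 1/2 × 0.01934 = 9.672 × 10^-3 mol
mass of CaCO3 = 9.672 × 10^-3 × 100.09 = 0.9681 g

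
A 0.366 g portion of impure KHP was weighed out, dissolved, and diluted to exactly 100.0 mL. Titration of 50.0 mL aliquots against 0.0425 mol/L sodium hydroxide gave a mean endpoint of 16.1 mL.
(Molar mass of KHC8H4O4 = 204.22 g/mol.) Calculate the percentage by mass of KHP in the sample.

76.4 %

KHC8H4O4 + NaOH → KNaC8H4O4 + H2O
n(NaOH) per titration = 0.0161 × 0.0425 = 6.84 × 10^-4 mol
n(KHC8H4O4) in each aliquot = 6.84 × 10^-4 mol (1:1 ratio)
n(KHC8H4O4) in the whole flask = 6.84 × 10^-4 × 100.0/50.0 = 1.37 × 10^-3 mol
mass of KHC8H4O4 = 1.37 × 10^-3 × 204.22 = 0.279 g
% KHC8H4O4 = 0.279 / 0.366 × 100 = 76.4 %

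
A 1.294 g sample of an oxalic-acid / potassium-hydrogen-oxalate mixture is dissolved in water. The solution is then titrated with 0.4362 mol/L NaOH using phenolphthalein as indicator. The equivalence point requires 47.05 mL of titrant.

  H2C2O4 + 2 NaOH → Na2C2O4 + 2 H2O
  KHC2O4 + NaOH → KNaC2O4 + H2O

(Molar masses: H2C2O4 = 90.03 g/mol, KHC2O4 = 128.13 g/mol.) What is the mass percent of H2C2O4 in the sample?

55.90 %

n(NaOH) = 0.04705 × 0.4362 = 0.02052 mol
Let x = n(H2C2O4), y = n(KHC2O4).
Titrant: 2x + 1y = 0.02052;  mass: 90.03x + 128.13y = 1.294
Solving, x = 8.035 × 10^-3 mol, y = 4.453 × 10^-3 mol
mass of H2C2O4 = 8.035 × 10^-3 × 90.03 = 0.7234 g
% H2C2O4 = 0.7234 / 1.294 × 100 = 55.90 %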